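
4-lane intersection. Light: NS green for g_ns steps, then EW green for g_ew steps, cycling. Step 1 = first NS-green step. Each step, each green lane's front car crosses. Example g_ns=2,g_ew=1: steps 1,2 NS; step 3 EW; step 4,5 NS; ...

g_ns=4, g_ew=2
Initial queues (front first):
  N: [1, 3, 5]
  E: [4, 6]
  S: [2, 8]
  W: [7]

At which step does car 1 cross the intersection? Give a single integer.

Step 1 [NS]: N:car1-GO,E:wait,S:car2-GO,W:wait | queues: N=2 E=2 S=1 W=1
Step 2 [NS]: N:car3-GO,E:wait,S:car8-GO,W:wait | queues: N=1 E=2 S=0 W=1
Step 3 [NS]: N:car5-GO,E:wait,S:empty,W:wait | queues: N=0 E=2 S=0 W=1
Step 4 [NS]: N:empty,E:wait,S:empty,W:wait | queues: N=0 E=2 S=0 W=1
Step 5 [EW]: N:wait,E:car4-GO,S:wait,W:car7-GO | queues: N=0 E=1 S=0 W=0
Step 6 [EW]: N:wait,E:car6-GO,S:wait,W:empty | queues: N=0 E=0 S=0 W=0
Car 1 crosses at step 1

1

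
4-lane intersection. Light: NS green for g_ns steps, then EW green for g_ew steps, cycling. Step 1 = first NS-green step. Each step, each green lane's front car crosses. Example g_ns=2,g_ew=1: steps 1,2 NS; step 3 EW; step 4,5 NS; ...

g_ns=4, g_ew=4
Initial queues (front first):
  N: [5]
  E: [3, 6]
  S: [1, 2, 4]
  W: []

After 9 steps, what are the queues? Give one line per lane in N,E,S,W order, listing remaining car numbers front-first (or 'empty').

Step 1 [NS]: N:car5-GO,E:wait,S:car1-GO,W:wait | queues: N=0 E=2 S=2 W=0
Step 2 [NS]: N:empty,E:wait,S:car2-GO,W:wait | queues: N=0 E=2 S=1 W=0
Step 3 [NS]: N:empty,E:wait,S:car4-GO,W:wait | queues: N=0 E=2 S=0 W=0
Step 4 [NS]: N:empty,E:wait,S:empty,W:wait | queues: N=0 E=2 S=0 W=0
Step 5 [EW]: N:wait,E:car3-GO,S:wait,W:empty | queues: N=0 E=1 S=0 W=0
Step 6 [EW]: N:wait,E:car6-GO,S:wait,W:empty | queues: N=0 E=0 S=0 W=0

N: empty
E: empty
S: empty
W: empty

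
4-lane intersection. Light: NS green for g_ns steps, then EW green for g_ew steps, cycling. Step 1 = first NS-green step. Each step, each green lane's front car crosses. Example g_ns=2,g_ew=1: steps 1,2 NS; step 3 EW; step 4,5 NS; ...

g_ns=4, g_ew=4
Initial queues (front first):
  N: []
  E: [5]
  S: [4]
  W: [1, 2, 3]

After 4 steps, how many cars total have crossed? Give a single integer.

Step 1 [NS]: N:empty,E:wait,S:car4-GO,W:wait | queues: N=0 E=1 S=0 W=3
Step 2 [NS]: N:empty,E:wait,S:empty,W:wait | queues: N=0 E=1 S=0 W=3
Step 3 [NS]: N:empty,E:wait,S:empty,W:wait | queues: N=0 E=1 S=0 W=3
Step 4 [NS]: N:empty,E:wait,S:empty,W:wait | queues: N=0 E=1 S=0 W=3
Cars crossed by step 4: 1

Answer: 1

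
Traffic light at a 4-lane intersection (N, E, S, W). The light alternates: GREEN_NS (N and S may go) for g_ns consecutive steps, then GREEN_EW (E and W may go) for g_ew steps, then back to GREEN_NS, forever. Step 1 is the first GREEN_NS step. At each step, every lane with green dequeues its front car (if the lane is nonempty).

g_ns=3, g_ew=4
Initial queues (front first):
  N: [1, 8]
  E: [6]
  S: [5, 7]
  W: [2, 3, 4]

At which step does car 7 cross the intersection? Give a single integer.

Step 1 [NS]: N:car1-GO,E:wait,S:car5-GO,W:wait | queues: N=1 E=1 S=1 W=3
Step 2 [NS]: N:car8-GO,E:wait,S:car7-GO,W:wait | queues: N=0 E=1 S=0 W=3
Step 3 [NS]: N:empty,E:wait,S:empty,W:wait | queues: N=0 E=1 S=0 W=3
Step 4 [EW]: N:wait,E:car6-GO,S:wait,W:car2-GO | queues: N=0 E=0 S=0 W=2
Step 5 [EW]: N:wait,E:empty,S:wait,W:car3-GO | queues: N=0 E=0 S=0 W=1
Step 6 [EW]: N:wait,E:empty,S:wait,W:car4-GO | queues: N=0 E=0 S=0 W=0
Car 7 crosses at step 2

2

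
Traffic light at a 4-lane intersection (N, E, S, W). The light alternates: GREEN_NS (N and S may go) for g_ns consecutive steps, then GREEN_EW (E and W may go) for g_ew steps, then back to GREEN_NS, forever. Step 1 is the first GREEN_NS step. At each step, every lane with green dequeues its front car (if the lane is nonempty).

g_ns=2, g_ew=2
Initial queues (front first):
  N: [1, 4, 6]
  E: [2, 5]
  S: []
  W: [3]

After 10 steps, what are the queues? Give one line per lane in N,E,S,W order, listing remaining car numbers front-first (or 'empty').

Step 1 [NS]: N:car1-GO,E:wait,S:empty,W:wait | queues: N=2 E=2 S=0 W=1
Step 2 [NS]: N:car4-GO,E:wait,S:empty,W:wait | queues: N=1 E=2 S=0 W=1
Step 3 [EW]: N:wait,E:car2-GO,S:wait,W:car3-GO | queues: N=1 E=1 S=0 W=0
Step 4 [EW]: N:wait,E:car5-GO,S:wait,W:empty | queues: N=1 E=0 S=0 W=0
Step 5 [NS]: N:car6-GO,E:wait,S:empty,W:wait | queues: N=0 E=0 S=0 W=0

N: empty
E: empty
S: empty
W: empty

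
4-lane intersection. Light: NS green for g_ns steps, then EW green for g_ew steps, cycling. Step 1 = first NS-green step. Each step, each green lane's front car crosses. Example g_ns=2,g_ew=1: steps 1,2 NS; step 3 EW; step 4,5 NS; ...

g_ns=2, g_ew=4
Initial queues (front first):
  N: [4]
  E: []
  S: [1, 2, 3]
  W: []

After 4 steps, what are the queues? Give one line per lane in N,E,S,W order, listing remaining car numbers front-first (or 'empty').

Step 1 [NS]: N:car4-GO,E:wait,S:car1-GO,W:wait | queues: N=0 E=0 S=2 W=0
Step 2 [NS]: N:empty,E:wait,S:car2-GO,W:wait | queues: N=0 E=0 S=1 W=0
Step 3 [EW]: N:wait,E:empty,S:wait,W:empty | queues: N=0 E=0 S=1 W=0
Step 4 [EW]: N:wait,E:empty,S:wait,W:empty | queues: N=0 E=0 S=1 W=0

N: empty
E: empty
S: 3
W: empty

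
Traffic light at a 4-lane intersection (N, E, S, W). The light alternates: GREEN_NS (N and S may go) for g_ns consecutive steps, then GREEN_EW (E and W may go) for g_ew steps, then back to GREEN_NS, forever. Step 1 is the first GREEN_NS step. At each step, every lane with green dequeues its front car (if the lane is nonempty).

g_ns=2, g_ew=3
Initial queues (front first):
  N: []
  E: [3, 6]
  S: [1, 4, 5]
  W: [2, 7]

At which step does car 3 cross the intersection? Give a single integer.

Step 1 [NS]: N:empty,E:wait,S:car1-GO,W:wait | queues: N=0 E=2 S=2 W=2
Step 2 [NS]: N:empty,E:wait,S:car4-GO,W:wait | queues: N=0 E=2 S=1 W=2
Step 3 [EW]: N:wait,E:car3-GO,S:wait,W:car2-GO | queues: N=0 E=1 S=1 W=1
Step 4 [EW]: N:wait,E:car6-GO,S:wait,W:car7-GO | queues: N=0 E=0 S=1 W=0
Step 5 [EW]: N:wait,E:empty,S:wait,W:empty | queues: N=0 E=0 S=1 W=0
Step 6 [NS]: N:empty,E:wait,S:car5-GO,W:wait | queues: N=0 E=0 S=0 W=0
Car 3 crosses at step 3

3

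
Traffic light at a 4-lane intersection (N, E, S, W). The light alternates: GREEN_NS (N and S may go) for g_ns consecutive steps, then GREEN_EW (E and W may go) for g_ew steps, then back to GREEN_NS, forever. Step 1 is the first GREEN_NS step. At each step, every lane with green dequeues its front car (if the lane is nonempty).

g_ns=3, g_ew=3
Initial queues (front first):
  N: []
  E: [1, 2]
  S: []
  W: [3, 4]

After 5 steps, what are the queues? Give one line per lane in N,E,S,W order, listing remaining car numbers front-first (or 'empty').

Step 1 [NS]: N:empty,E:wait,S:empty,W:wait | queues: N=0 E=2 S=0 W=2
Step 2 [NS]: N:empty,E:wait,S:empty,W:wait | queues: N=0 E=2 S=0 W=2
Step 3 [NS]: N:empty,E:wait,S:empty,W:wait | queues: N=0 E=2 S=0 W=2
Step 4 [EW]: N:wait,E:car1-GO,S:wait,W:car3-GO | queues: N=0 E=1 S=0 W=1
Step 5 [EW]: N:wait,E:car2-GO,S:wait,W:car4-GO | queues: N=0 E=0 S=0 W=0

N: empty
E: empty
S: empty
W: empty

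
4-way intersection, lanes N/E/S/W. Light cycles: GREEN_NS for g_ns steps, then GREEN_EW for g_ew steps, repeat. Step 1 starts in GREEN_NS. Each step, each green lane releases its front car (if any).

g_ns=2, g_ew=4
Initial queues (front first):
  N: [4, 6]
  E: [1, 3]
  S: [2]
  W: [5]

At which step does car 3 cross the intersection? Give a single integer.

Step 1 [NS]: N:car4-GO,E:wait,S:car2-GO,W:wait | queues: N=1 E=2 S=0 W=1
Step 2 [NS]: N:car6-GO,E:wait,S:empty,W:wait | queues: N=0 E=2 S=0 W=1
Step 3 [EW]: N:wait,E:car1-GO,S:wait,W:car5-GO | queues: N=0 E=1 S=0 W=0
Step 4 [EW]: N:wait,E:car3-GO,S:wait,W:empty | queues: N=0 E=0 S=0 W=0
Car 3 crosses at step 4

4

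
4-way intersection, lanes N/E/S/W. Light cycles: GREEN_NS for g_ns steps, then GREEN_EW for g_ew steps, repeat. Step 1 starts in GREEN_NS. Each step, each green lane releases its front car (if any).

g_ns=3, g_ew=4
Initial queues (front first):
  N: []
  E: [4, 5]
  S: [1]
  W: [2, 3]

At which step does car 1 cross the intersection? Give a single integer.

Step 1 [NS]: N:empty,E:wait,S:car1-GO,W:wait | queues: N=0 E=2 S=0 W=2
Step 2 [NS]: N:empty,E:wait,S:empty,W:wait | queues: N=0 E=2 S=0 W=2
Step 3 [NS]: N:empty,E:wait,S:empty,W:wait | queues: N=0 E=2 S=0 W=2
Step 4 [EW]: N:wait,E:car4-GO,S:wait,W:car2-GO | queues: N=0 E=1 S=0 W=1
Step 5 [EW]: N:wait,E:car5-GO,S:wait,W:car3-GO | queues: N=0 E=0 S=0 W=0
Car 1 crosses at step 1

1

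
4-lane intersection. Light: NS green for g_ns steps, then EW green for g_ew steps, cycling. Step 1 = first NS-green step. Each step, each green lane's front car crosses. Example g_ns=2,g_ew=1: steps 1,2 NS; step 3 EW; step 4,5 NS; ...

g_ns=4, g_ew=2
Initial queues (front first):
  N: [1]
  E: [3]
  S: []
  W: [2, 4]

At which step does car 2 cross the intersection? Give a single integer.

Step 1 [NS]: N:car1-GO,E:wait,S:empty,W:wait | queues: N=0 E=1 S=0 W=2
Step 2 [NS]: N:empty,E:wait,S:empty,W:wait | queues: N=0 E=1 S=0 W=2
Step 3 [NS]: N:empty,E:wait,S:empty,W:wait | queues: N=0 E=1 S=0 W=2
Step 4 [NS]: N:empty,E:wait,S:empty,W:wait | queues: N=0 E=1 S=0 W=2
Step 5 [EW]: N:wait,E:car3-GO,S:wait,W:car2-GO | queues: N=0 E=0 S=0 W=1
Step 6 [EW]: N:wait,E:empty,S:wait,W:car4-GO | queues: N=0 E=0 S=0 W=0
Car 2 crosses at step 5

5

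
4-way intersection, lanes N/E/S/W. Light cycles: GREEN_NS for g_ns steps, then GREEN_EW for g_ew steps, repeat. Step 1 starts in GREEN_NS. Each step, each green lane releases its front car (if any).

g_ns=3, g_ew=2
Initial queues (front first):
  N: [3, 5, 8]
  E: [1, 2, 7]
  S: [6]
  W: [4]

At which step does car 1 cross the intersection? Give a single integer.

Step 1 [NS]: N:car3-GO,E:wait,S:car6-GO,W:wait | queues: N=2 E=3 S=0 W=1
Step 2 [NS]: N:car5-GO,E:wait,S:empty,W:wait | queues: N=1 E=3 S=0 W=1
Step 3 [NS]: N:car8-GO,E:wait,S:empty,W:wait | queues: N=0 E=3 S=0 W=1
Step 4 [EW]: N:wait,E:car1-GO,S:wait,W:car4-GO | queues: N=0 E=2 S=0 W=0
Step 5 [EW]: N:wait,E:car2-GO,S:wait,W:empty | queues: N=0 E=1 S=0 W=0
Step 6 [NS]: N:empty,E:wait,S:empty,W:wait | queues: N=0 E=1 S=0 W=0
Step 7 [NS]: N:empty,E:wait,S:empty,W:wait | queues: N=0 E=1 S=0 W=0
Step 8 [NS]: N:empty,E:wait,S:empty,W:wait | queues: N=0 E=1 S=0 W=0
Step 9 [EW]: N:wait,E:car7-GO,S:wait,W:empty | queues: N=0 E=0 S=0 W=0
Car 1 crosses at step 4

4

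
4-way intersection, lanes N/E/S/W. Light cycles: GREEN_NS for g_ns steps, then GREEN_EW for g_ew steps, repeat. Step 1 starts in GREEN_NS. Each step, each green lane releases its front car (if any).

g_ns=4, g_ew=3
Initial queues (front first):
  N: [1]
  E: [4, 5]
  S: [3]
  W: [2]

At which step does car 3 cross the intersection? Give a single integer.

Step 1 [NS]: N:car1-GO,E:wait,S:car3-GO,W:wait | queues: N=0 E=2 S=0 W=1
Step 2 [NS]: N:empty,E:wait,S:empty,W:wait | queues: N=0 E=2 S=0 W=1
Step 3 [NS]: N:empty,E:wait,S:empty,W:wait | queues: N=0 E=2 S=0 W=1
Step 4 [NS]: N:empty,E:wait,S:empty,W:wait | queues: N=0 E=2 S=0 W=1
Step 5 [EW]: N:wait,E:car4-GO,S:wait,W:car2-GO | queues: N=0 E=1 S=0 W=0
Step 6 [EW]: N:wait,E:car5-GO,S:wait,W:empty | queues: N=0 E=0 S=0 W=0
Car 3 crosses at step 1

1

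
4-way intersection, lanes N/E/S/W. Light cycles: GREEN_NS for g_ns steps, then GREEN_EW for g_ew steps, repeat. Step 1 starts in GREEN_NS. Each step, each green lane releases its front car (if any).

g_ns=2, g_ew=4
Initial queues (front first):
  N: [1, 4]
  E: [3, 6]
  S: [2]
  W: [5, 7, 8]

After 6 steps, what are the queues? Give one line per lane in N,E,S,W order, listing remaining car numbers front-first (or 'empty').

Step 1 [NS]: N:car1-GO,E:wait,S:car2-GO,W:wait | queues: N=1 E=2 S=0 W=3
Step 2 [NS]: N:car4-GO,E:wait,S:empty,W:wait | queues: N=0 E=2 S=0 W=3
Step 3 [EW]: N:wait,E:car3-GO,S:wait,W:car5-GO | queues: N=0 E=1 S=0 W=2
Step 4 [EW]: N:wait,E:car6-GO,S:wait,W:car7-GO | queues: N=0 E=0 S=0 W=1
Step 5 [EW]: N:wait,E:empty,S:wait,W:car8-GO | queues: N=0 E=0 S=0 W=0

N: empty
E: empty
S: empty
W: empty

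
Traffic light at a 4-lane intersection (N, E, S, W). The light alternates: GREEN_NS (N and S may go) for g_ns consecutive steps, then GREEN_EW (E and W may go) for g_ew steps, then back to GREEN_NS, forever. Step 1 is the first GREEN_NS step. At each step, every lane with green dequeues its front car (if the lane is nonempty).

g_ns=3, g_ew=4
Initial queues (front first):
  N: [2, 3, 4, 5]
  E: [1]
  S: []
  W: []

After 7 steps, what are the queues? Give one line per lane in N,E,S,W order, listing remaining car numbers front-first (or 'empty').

Step 1 [NS]: N:car2-GO,E:wait,S:empty,W:wait | queues: N=3 E=1 S=0 W=0
Step 2 [NS]: N:car3-GO,E:wait,S:empty,W:wait | queues: N=2 E=1 S=0 W=0
Step 3 [NS]: N:car4-GO,E:wait,S:empty,W:wait | queues: N=1 E=1 S=0 W=0
Step 4 [EW]: N:wait,E:car1-GO,S:wait,W:empty | queues: N=1 E=0 S=0 W=0
Step 5 [EW]: N:wait,E:empty,S:wait,W:empty | queues: N=1 E=0 S=0 W=0
Step 6 [EW]: N:wait,E:empty,S:wait,W:empty | queues: N=1 E=0 S=0 W=0
Step 7 [EW]: N:wait,E:empty,S:wait,W:empty | queues: N=1 E=0 S=0 W=0

N: 5
E: empty
S: empty
W: empty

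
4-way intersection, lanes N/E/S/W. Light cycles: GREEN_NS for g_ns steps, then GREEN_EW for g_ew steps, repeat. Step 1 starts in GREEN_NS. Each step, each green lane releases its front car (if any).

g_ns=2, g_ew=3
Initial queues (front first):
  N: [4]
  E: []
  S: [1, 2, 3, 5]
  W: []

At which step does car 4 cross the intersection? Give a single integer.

Step 1 [NS]: N:car4-GO,E:wait,S:car1-GO,W:wait | queues: N=0 E=0 S=3 W=0
Step 2 [NS]: N:empty,E:wait,S:car2-GO,W:wait | queues: N=0 E=0 S=2 W=0
Step 3 [EW]: N:wait,E:empty,S:wait,W:empty | queues: N=0 E=0 S=2 W=0
Step 4 [EW]: N:wait,E:empty,S:wait,W:empty | queues: N=0 E=0 S=2 W=0
Step 5 [EW]: N:wait,E:empty,S:wait,W:empty | queues: N=0 E=0 S=2 W=0
Step 6 [NS]: N:empty,E:wait,S:car3-GO,W:wait | queues: N=0 E=0 S=1 W=0
Step 7 [NS]: N:empty,E:wait,S:car5-GO,W:wait | queues: N=0 E=0 S=0 W=0
Car 4 crosses at step 1

1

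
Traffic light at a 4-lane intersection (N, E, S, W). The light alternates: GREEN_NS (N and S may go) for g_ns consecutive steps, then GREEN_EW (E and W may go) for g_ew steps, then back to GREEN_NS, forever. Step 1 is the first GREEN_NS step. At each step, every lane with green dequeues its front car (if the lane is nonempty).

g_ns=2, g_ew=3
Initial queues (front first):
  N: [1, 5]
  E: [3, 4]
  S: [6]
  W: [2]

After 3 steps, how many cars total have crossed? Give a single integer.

Step 1 [NS]: N:car1-GO,E:wait,S:car6-GO,W:wait | queues: N=1 E=2 S=0 W=1
Step 2 [NS]: N:car5-GO,E:wait,S:empty,W:wait | queues: N=0 E=2 S=0 W=1
Step 3 [EW]: N:wait,E:car3-GO,S:wait,W:car2-GO | queues: N=0 E=1 S=0 W=0
Cars crossed by step 3: 5

Answer: 5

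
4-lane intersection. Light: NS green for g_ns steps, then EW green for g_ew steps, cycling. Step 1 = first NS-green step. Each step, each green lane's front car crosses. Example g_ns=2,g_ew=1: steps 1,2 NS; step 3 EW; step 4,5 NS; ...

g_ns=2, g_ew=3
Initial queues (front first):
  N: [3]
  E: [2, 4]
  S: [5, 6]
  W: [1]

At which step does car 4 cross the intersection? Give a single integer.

Step 1 [NS]: N:car3-GO,E:wait,S:car5-GO,W:wait | queues: N=0 E=2 S=1 W=1
Step 2 [NS]: N:empty,E:wait,S:car6-GO,W:wait | queues: N=0 E=2 S=0 W=1
Step 3 [EW]: N:wait,E:car2-GO,S:wait,W:car1-GO | queues: N=0 E=1 S=0 W=0
Step 4 [EW]: N:wait,E:car4-GO,S:wait,W:empty | queues: N=0 E=0 S=0 W=0
Car 4 crosses at step 4

4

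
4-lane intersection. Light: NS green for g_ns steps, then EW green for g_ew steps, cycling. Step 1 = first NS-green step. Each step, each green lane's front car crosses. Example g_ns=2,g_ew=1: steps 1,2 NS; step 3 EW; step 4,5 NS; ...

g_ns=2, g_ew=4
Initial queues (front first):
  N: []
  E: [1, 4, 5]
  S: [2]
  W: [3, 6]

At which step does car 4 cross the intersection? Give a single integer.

Step 1 [NS]: N:empty,E:wait,S:car2-GO,W:wait | queues: N=0 E=3 S=0 W=2
Step 2 [NS]: N:empty,E:wait,S:empty,W:wait | queues: N=0 E=3 S=0 W=2
Step 3 [EW]: N:wait,E:car1-GO,S:wait,W:car3-GO | queues: N=0 E=2 S=0 W=1
Step 4 [EW]: N:wait,E:car4-GO,S:wait,W:car6-GO | queues: N=0 E=1 S=0 W=0
Step 5 [EW]: N:wait,E:car5-GO,S:wait,W:empty | queues: N=0 E=0 S=0 W=0
Car 4 crosses at step 4

4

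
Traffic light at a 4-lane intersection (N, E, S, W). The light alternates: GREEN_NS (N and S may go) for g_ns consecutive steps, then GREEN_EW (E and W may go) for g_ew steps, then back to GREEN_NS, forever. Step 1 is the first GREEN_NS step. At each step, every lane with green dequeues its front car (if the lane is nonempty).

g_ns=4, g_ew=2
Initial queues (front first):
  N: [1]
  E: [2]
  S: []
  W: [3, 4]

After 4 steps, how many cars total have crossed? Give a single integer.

Answer: 1

Derivation:
Step 1 [NS]: N:car1-GO,E:wait,S:empty,W:wait | queues: N=0 E=1 S=0 W=2
Step 2 [NS]: N:empty,E:wait,S:empty,W:wait | queues: N=0 E=1 S=0 W=2
Step 3 [NS]: N:empty,E:wait,S:empty,W:wait | queues: N=0 E=1 S=0 W=2
Step 4 [NS]: N:empty,E:wait,S:empty,W:wait | queues: N=0 E=1 S=0 W=2
Cars crossed by step 4: 1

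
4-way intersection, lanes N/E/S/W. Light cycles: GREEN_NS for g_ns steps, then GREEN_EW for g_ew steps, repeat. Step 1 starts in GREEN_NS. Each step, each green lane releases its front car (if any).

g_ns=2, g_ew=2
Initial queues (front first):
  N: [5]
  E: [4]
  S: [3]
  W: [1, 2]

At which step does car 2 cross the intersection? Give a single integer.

Step 1 [NS]: N:car5-GO,E:wait,S:car3-GO,W:wait | queues: N=0 E=1 S=0 W=2
Step 2 [NS]: N:empty,E:wait,S:empty,W:wait | queues: N=0 E=1 S=0 W=2
Step 3 [EW]: N:wait,E:car4-GO,S:wait,W:car1-GO | queues: N=0 E=0 S=0 W=1
Step 4 [EW]: N:wait,E:empty,S:wait,W:car2-GO | queues: N=0 E=0 S=0 W=0
Car 2 crosses at step 4

4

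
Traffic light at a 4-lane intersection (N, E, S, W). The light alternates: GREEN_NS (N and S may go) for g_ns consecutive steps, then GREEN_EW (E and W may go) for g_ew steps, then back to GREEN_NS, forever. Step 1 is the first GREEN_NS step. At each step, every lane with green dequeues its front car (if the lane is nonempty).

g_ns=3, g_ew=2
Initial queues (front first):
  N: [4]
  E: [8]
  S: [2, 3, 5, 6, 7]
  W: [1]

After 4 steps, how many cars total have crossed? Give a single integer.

Answer: 6

Derivation:
Step 1 [NS]: N:car4-GO,E:wait,S:car2-GO,W:wait | queues: N=0 E=1 S=4 W=1
Step 2 [NS]: N:empty,E:wait,S:car3-GO,W:wait | queues: N=0 E=1 S=3 W=1
Step 3 [NS]: N:empty,E:wait,S:car5-GO,W:wait | queues: N=0 E=1 S=2 W=1
Step 4 [EW]: N:wait,E:car8-GO,S:wait,W:car1-GO | queues: N=0 E=0 S=2 W=0
Cars crossed by step 4: 6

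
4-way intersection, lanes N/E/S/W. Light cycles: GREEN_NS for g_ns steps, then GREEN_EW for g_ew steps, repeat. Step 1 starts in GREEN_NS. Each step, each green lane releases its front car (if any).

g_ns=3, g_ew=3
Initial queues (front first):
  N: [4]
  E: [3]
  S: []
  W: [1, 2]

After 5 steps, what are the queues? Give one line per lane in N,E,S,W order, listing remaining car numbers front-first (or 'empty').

Step 1 [NS]: N:car4-GO,E:wait,S:empty,W:wait | queues: N=0 E=1 S=0 W=2
Step 2 [NS]: N:empty,E:wait,S:empty,W:wait | queues: N=0 E=1 S=0 W=2
Step 3 [NS]: N:empty,E:wait,S:empty,W:wait | queues: N=0 E=1 S=0 W=2
Step 4 [EW]: N:wait,E:car3-GO,S:wait,W:car1-GO | queues: N=0 E=0 S=0 W=1
Step 5 [EW]: N:wait,E:empty,S:wait,W:car2-GO | queues: N=0 E=0 S=0 W=0

N: empty
E: empty
S: empty
W: empty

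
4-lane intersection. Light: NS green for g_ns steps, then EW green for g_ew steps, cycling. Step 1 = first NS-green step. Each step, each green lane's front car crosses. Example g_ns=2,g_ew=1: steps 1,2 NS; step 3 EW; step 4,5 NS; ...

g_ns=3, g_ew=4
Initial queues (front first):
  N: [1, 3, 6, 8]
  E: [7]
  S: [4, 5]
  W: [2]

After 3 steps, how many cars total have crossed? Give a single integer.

Answer: 5

Derivation:
Step 1 [NS]: N:car1-GO,E:wait,S:car4-GO,W:wait | queues: N=3 E=1 S=1 W=1
Step 2 [NS]: N:car3-GO,E:wait,S:car5-GO,W:wait | queues: N=2 E=1 S=0 W=1
Step 3 [NS]: N:car6-GO,E:wait,S:empty,W:wait | queues: N=1 E=1 S=0 W=1
Cars crossed by step 3: 5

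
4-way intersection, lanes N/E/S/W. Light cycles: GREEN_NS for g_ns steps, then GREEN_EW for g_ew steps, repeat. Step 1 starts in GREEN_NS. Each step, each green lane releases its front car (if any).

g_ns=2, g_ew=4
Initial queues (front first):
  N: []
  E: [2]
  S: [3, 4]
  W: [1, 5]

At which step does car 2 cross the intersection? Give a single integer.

Step 1 [NS]: N:empty,E:wait,S:car3-GO,W:wait | queues: N=0 E=1 S=1 W=2
Step 2 [NS]: N:empty,E:wait,S:car4-GO,W:wait | queues: N=0 E=1 S=0 W=2
Step 3 [EW]: N:wait,E:car2-GO,S:wait,W:car1-GO | queues: N=0 E=0 S=0 W=1
Step 4 [EW]: N:wait,E:empty,S:wait,W:car5-GO | queues: N=0 E=0 S=0 W=0
Car 2 crosses at step 3

3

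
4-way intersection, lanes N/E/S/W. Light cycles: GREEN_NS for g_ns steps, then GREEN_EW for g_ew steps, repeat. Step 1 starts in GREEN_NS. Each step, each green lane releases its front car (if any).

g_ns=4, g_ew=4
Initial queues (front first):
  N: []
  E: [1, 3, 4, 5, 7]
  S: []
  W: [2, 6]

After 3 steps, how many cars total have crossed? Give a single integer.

Answer: 0

Derivation:
Step 1 [NS]: N:empty,E:wait,S:empty,W:wait | queues: N=0 E=5 S=0 W=2
Step 2 [NS]: N:empty,E:wait,S:empty,W:wait | queues: N=0 E=5 S=0 W=2
Step 3 [NS]: N:empty,E:wait,S:empty,W:wait | queues: N=0 E=5 S=0 W=2
Cars crossed by step 3: 0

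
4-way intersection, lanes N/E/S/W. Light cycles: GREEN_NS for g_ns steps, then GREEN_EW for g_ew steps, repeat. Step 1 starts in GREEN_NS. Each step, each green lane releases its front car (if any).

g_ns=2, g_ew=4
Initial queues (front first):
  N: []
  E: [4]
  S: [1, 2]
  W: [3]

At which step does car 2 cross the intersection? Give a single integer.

Step 1 [NS]: N:empty,E:wait,S:car1-GO,W:wait | queues: N=0 E=1 S=1 W=1
Step 2 [NS]: N:empty,E:wait,S:car2-GO,W:wait | queues: N=0 E=1 S=0 W=1
Step 3 [EW]: N:wait,E:car4-GO,S:wait,W:car3-GO | queues: N=0 E=0 S=0 W=0
Car 2 crosses at step 2

2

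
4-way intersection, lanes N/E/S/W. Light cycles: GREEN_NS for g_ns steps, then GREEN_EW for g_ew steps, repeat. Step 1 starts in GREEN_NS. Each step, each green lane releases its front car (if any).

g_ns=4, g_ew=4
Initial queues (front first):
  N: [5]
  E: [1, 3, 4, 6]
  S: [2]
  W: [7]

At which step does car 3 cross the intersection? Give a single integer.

Step 1 [NS]: N:car5-GO,E:wait,S:car2-GO,W:wait | queues: N=0 E=4 S=0 W=1
Step 2 [NS]: N:empty,E:wait,S:empty,W:wait | queues: N=0 E=4 S=0 W=1
Step 3 [NS]: N:empty,E:wait,S:empty,W:wait | queues: N=0 E=4 S=0 W=1
Step 4 [NS]: N:empty,E:wait,S:empty,W:wait | queues: N=0 E=4 S=0 W=1
Step 5 [EW]: N:wait,E:car1-GO,S:wait,W:car7-GO | queues: N=0 E=3 S=0 W=0
Step 6 [EW]: N:wait,E:car3-GO,S:wait,W:empty | queues: N=0 E=2 S=0 W=0
Step 7 [EW]: N:wait,E:car4-GO,S:wait,W:empty | queues: N=0 E=1 S=0 W=0
Step 8 [EW]: N:wait,E:car6-GO,S:wait,W:empty | queues: N=0 E=0 S=0 W=0
Car 3 crosses at step 6

6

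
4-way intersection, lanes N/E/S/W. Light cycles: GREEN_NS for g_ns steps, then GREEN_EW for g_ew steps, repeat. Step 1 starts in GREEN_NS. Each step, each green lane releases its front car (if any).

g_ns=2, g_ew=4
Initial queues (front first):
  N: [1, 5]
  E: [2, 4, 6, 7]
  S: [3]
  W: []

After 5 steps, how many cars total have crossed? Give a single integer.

Answer: 6

Derivation:
Step 1 [NS]: N:car1-GO,E:wait,S:car3-GO,W:wait | queues: N=1 E=4 S=0 W=0
Step 2 [NS]: N:car5-GO,E:wait,S:empty,W:wait | queues: N=0 E=4 S=0 W=0
Step 3 [EW]: N:wait,E:car2-GO,S:wait,W:empty | queues: N=0 E=3 S=0 W=0
Step 4 [EW]: N:wait,E:car4-GO,S:wait,W:empty | queues: N=0 E=2 S=0 W=0
Step 5 [EW]: N:wait,E:car6-GO,S:wait,W:empty | queues: N=0 E=1 S=0 W=0
Cars crossed by step 5: 6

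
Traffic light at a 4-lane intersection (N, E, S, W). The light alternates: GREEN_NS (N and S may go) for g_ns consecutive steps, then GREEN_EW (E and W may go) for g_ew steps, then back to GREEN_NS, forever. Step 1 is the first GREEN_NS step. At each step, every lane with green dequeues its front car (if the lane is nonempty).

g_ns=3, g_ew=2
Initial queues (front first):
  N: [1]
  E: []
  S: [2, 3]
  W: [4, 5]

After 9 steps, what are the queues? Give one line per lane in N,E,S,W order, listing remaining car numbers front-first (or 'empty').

Step 1 [NS]: N:car1-GO,E:wait,S:car2-GO,W:wait | queues: N=0 E=0 S=1 W=2
Step 2 [NS]: N:empty,E:wait,S:car3-GO,W:wait | queues: N=0 E=0 S=0 W=2
Step 3 [NS]: N:empty,E:wait,S:empty,W:wait | queues: N=0 E=0 S=0 W=2
Step 4 [EW]: N:wait,E:empty,S:wait,W:car4-GO | queues: N=0 E=0 S=0 W=1
Step 5 [EW]: N:wait,E:empty,S:wait,W:car5-GO | queues: N=0 E=0 S=0 W=0

N: empty
E: empty
S: empty
W: empty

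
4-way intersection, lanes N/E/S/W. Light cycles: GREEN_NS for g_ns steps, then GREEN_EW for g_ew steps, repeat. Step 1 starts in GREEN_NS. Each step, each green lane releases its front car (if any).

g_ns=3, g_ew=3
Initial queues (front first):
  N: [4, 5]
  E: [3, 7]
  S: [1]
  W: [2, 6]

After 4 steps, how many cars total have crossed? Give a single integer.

Step 1 [NS]: N:car4-GO,E:wait,S:car1-GO,W:wait | queues: N=1 E=2 S=0 W=2
Step 2 [NS]: N:car5-GO,E:wait,S:empty,W:wait | queues: N=0 E=2 S=0 W=2
Step 3 [NS]: N:empty,E:wait,S:empty,W:wait | queues: N=0 E=2 S=0 W=2
Step 4 [EW]: N:wait,E:car3-GO,S:wait,W:car2-GO | queues: N=0 E=1 S=0 W=1
Cars crossed by step 4: 5

Answer: 5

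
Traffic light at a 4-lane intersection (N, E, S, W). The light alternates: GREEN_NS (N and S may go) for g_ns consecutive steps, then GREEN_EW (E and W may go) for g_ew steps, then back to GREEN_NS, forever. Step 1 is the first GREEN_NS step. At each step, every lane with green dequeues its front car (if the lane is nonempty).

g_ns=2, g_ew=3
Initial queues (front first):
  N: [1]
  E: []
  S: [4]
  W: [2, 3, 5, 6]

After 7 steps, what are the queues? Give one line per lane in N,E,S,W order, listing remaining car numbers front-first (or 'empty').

Step 1 [NS]: N:car1-GO,E:wait,S:car4-GO,W:wait | queues: N=0 E=0 S=0 W=4
Step 2 [NS]: N:empty,E:wait,S:empty,W:wait | queues: N=0 E=0 S=0 W=4
Step 3 [EW]: N:wait,E:empty,S:wait,W:car2-GO | queues: N=0 E=0 S=0 W=3
Step 4 [EW]: N:wait,E:empty,S:wait,W:car3-GO | queues: N=0 E=0 S=0 W=2
Step 5 [EW]: N:wait,E:empty,S:wait,W:car5-GO | queues: N=0 E=0 S=0 W=1
Step 6 [NS]: N:empty,E:wait,S:empty,W:wait | queues: N=0 E=0 S=0 W=1
Step 7 [NS]: N:empty,E:wait,S:empty,W:wait | queues: N=0 E=0 S=0 W=1

N: empty
E: empty
S: empty
W: 6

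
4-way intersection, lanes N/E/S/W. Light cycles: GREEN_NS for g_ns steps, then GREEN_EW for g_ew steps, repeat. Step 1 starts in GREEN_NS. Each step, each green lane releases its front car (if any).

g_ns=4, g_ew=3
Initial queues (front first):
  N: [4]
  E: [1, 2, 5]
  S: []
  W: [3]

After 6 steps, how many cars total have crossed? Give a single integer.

Answer: 4

Derivation:
Step 1 [NS]: N:car4-GO,E:wait,S:empty,W:wait | queues: N=0 E=3 S=0 W=1
Step 2 [NS]: N:empty,E:wait,S:empty,W:wait | queues: N=0 E=3 S=0 W=1
Step 3 [NS]: N:empty,E:wait,S:empty,W:wait | queues: N=0 E=3 S=0 W=1
Step 4 [NS]: N:empty,E:wait,S:empty,W:wait | queues: N=0 E=3 S=0 W=1
Step 5 [EW]: N:wait,E:car1-GO,S:wait,W:car3-GO | queues: N=0 E=2 S=0 W=0
Step 6 [EW]: N:wait,E:car2-GO,S:wait,W:empty | queues: N=0 E=1 S=0 W=0
Cars crossed by step 6: 4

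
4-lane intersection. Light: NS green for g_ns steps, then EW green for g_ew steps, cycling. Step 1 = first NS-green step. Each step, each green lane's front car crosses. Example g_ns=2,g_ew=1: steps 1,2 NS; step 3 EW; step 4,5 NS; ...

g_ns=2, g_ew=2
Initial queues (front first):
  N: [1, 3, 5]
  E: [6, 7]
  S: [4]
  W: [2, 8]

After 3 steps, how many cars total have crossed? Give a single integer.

Step 1 [NS]: N:car1-GO,E:wait,S:car4-GO,W:wait | queues: N=2 E=2 S=0 W=2
Step 2 [NS]: N:car3-GO,E:wait,S:empty,W:wait | queues: N=1 E=2 S=0 W=2
Step 3 [EW]: N:wait,E:car6-GO,S:wait,W:car2-GO | queues: N=1 E=1 S=0 W=1
Cars crossed by step 3: 5

Answer: 5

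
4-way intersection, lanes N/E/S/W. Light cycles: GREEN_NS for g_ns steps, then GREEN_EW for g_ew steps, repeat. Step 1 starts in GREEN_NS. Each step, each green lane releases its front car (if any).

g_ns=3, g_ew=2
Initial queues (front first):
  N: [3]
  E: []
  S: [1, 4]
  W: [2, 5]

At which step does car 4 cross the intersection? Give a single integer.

Step 1 [NS]: N:car3-GO,E:wait,S:car1-GO,W:wait | queues: N=0 E=0 S=1 W=2
Step 2 [NS]: N:empty,E:wait,S:car4-GO,W:wait | queues: N=0 E=0 S=0 W=2
Step 3 [NS]: N:empty,E:wait,S:empty,W:wait | queues: N=0 E=0 S=0 W=2
Step 4 [EW]: N:wait,E:empty,S:wait,W:car2-GO | queues: N=0 E=0 S=0 W=1
Step 5 [EW]: N:wait,E:empty,S:wait,W:car5-GO | queues: N=0 E=0 S=0 W=0
Car 4 crosses at step 2

2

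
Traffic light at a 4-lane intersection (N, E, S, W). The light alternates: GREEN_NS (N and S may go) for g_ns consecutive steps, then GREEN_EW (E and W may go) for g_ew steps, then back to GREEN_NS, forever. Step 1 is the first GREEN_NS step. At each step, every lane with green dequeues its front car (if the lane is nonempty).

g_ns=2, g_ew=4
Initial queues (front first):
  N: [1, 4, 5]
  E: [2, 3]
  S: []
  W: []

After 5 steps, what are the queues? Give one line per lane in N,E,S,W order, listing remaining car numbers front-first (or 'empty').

Step 1 [NS]: N:car1-GO,E:wait,S:empty,W:wait | queues: N=2 E=2 S=0 W=0
Step 2 [NS]: N:car4-GO,E:wait,S:empty,W:wait | queues: N=1 E=2 S=0 W=0
Step 3 [EW]: N:wait,E:car2-GO,S:wait,W:empty | queues: N=1 E=1 S=0 W=0
Step 4 [EW]: N:wait,E:car3-GO,S:wait,W:empty | queues: N=1 E=0 S=0 W=0
Step 5 [EW]: N:wait,E:empty,S:wait,W:empty | queues: N=1 E=0 S=0 W=0

N: 5
E: empty
S: empty
W: empty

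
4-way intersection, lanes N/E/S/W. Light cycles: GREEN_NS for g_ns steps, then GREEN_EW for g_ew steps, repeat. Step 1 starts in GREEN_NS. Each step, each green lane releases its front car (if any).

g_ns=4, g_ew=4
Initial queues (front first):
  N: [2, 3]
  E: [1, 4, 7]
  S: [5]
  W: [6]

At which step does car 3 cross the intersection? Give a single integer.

Step 1 [NS]: N:car2-GO,E:wait,S:car5-GO,W:wait | queues: N=1 E=3 S=0 W=1
Step 2 [NS]: N:car3-GO,E:wait,S:empty,W:wait | queues: N=0 E=3 S=0 W=1
Step 3 [NS]: N:empty,E:wait,S:empty,W:wait | queues: N=0 E=3 S=0 W=1
Step 4 [NS]: N:empty,E:wait,S:empty,W:wait | queues: N=0 E=3 S=0 W=1
Step 5 [EW]: N:wait,E:car1-GO,S:wait,W:car6-GO | queues: N=0 E=2 S=0 W=0
Step 6 [EW]: N:wait,E:car4-GO,S:wait,W:empty | queues: N=0 E=1 S=0 W=0
Step 7 [EW]: N:wait,E:car7-GO,S:wait,W:empty | queues: N=0 E=0 S=0 W=0
Car 3 crosses at step 2

2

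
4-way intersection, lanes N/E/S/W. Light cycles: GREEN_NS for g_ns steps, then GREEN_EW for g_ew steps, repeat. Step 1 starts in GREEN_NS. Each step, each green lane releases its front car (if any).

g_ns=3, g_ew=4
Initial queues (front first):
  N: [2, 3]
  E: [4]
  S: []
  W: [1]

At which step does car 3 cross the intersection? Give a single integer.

Step 1 [NS]: N:car2-GO,E:wait,S:empty,W:wait | queues: N=1 E=1 S=0 W=1
Step 2 [NS]: N:car3-GO,E:wait,S:empty,W:wait | queues: N=0 E=1 S=0 W=1
Step 3 [NS]: N:empty,E:wait,S:empty,W:wait | queues: N=0 E=1 S=0 W=1
Step 4 [EW]: N:wait,E:car4-GO,S:wait,W:car1-GO | queues: N=0 E=0 S=0 W=0
Car 3 crosses at step 2

2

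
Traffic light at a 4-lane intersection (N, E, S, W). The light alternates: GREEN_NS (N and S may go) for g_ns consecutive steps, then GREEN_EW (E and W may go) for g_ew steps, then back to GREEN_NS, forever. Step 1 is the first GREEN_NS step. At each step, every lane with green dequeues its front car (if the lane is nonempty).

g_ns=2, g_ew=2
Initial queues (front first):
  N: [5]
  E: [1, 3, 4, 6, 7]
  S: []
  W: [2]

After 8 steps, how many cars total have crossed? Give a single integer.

Step 1 [NS]: N:car5-GO,E:wait,S:empty,W:wait | queues: N=0 E=5 S=0 W=1
Step 2 [NS]: N:empty,E:wait,S:empty,W:wait | queues: N=0 E=5 S=0 W=1
Step 3 [EW]: N:wait,E:car1-GO,S:wait,W:car2-GO | queues: N=0 E=4 S=0 W=0
Step 4 [EW]: N:wait,E:car3-GO,S:wait,W:empty | queues: N=0 E=3 S=0 W=0
Step 5 [NS]: N:empty,E:wait,S:empty,W:wait | queues: N=0 E=3 S=0 W=0
Step 6 [NS]: N:empty,E:wait,S:empty,W:wait | queues: N=0 E=3 S=0 W=0
Step 7 [EW]: N:wait,E:car4-GO,S:wait,W:empty | queues: N=0 E=2 S=0 W=0
Step 8 [EW]: N:wait,E:car6-GO,S:wait,W:empty | queues: N=0 E=1 S=0 W=0
Cars crossed by step 8: 6

Answer: 6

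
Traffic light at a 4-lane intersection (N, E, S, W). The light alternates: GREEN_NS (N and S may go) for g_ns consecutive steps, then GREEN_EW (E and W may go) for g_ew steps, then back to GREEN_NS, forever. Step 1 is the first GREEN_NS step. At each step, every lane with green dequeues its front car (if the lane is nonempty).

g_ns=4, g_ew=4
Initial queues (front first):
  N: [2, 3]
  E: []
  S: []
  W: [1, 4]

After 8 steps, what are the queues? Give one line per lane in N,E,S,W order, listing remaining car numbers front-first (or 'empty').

Step 1 [NS]: N:car2-GO,E:wait,S:empty,W:wait | queues: N=1 E=0 S=0 W=2
Step 2 [NS]: N:car3-GO,E:wait,S:empty,W:wait | queues: N=0 E=0 S=0 W=2
Step 3 [NS]: N:empty,E:wait,S:empty,W:wait | queues: N=0 E=0 S=0 W=2
Step 4 [NS]: N:empty,E:wait,S:empty,W:wait | queues: N=0 E=0 S=0 W=2
Step 5 [EW]: N:wait,E:empty,S:wait,W:car1-GO | queues: N=0 E=0 S=0 W=1
Step 6 [EW]: N:wait,E:empty,S:wait,W:car4-GO | queues: N=0 E=0 S=0 W=0

N: empty
E: empty
S: empty
W: empty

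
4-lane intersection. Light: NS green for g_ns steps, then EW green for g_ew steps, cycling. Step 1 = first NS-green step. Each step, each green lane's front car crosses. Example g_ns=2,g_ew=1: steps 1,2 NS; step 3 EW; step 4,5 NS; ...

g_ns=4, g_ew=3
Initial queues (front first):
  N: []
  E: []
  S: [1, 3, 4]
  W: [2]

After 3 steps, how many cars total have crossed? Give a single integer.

Step 1 [NS]: N:empty,E:wait,S:car1-GO,W:wait | queues: N=0 E=0 S=2 W=1
Step 2 [NS]: N:empty,E:wait,S:car3-GO,W:wait | queues: N=0 E=0 S=1 W=1
Step 3 [NS]: N:empty,E:wait,S:car4-GO,W:wait | queues: N=0 E=0 S=0 W=1
Cars crossed by step 3: 3

Answer: 3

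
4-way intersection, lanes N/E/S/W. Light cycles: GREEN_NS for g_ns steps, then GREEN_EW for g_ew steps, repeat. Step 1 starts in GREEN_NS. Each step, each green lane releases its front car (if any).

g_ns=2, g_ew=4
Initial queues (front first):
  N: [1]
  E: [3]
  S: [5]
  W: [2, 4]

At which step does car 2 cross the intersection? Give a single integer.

Step 1 [NS]: N:car1-GO,E:wait,S:car5-GO,W:wait | queues: N=0 E=1 S=0 W=2
Step 2 [NS]: N:empty,E:wait,S:empty,W:wait | queues: N=0 E=1 S=0 W=2
Step 3 [EW]: N:wait,E:car3-GO,S:wait,W:car2-GO | queues: N=0 E=0 S=0 W=1
Step 4 [EW]: N:wait,E:empty,S:wait,W:car4-GO | queues: N=0 E=0 S=0 W=0
Car 2 crosses at step 3

3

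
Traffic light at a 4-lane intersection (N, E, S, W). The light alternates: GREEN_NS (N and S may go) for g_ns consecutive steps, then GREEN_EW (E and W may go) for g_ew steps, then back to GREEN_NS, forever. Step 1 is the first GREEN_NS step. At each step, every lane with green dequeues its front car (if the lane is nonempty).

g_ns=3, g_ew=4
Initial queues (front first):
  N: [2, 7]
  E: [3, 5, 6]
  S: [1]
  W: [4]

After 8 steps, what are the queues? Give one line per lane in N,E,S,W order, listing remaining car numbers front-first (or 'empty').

Step 1 [NS]: N:car2-GO,E:wait,S:car1-GO,W:wait | queues: N=1 E=3 S=0 W=1
Step 2 [NS]: N:car7-GO,E:wait,S:empty,W:wait | queues: N=0 E=3 S=0 W=1
Step 3 [NS]: N:empty,E:wait,S:empty,W:wait | queues: N=0 E=3 S=0 W=1
Step 4 [EW]: N:wait,E:car3-GO,S:wait,W:car4-GO | queues: N=0 E=2 S=0 W=0
Step 5 [EW]: N:wait,E:car5-GO,S:wait,W:empty | queues: N=0 E=1 S=0 W=0
Step 6 [EW]: N:wait,E:car6-GO,S:wait,W:empty | queues: N=0 E=0 S=0 W=0

N: empty
E: empty
S: empty
W: empty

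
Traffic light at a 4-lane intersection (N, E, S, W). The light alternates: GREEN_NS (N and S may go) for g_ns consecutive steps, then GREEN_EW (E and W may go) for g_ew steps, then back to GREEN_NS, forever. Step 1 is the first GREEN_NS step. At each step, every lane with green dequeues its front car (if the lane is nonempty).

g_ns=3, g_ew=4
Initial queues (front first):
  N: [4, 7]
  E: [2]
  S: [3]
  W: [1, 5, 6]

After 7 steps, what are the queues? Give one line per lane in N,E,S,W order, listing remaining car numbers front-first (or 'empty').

Step 1 [NS]: N:car4-GO,E:wait,S:car3-GO,W:wait | queues: N=1 E=1 S=0 W=3
Step 2 [NS]: N:car7-GO,E:wait,S:empty,W:wait | queues: N=0 E=1 S=0 W=3
Step 3 [NS]: N:empty,E:wait,S:empty,W:wait | queues: N=0 E=1 S=0 W=3
Step 4 [EW]: N:wait,E:car2-GO,S:wait,W:car1-GO | queues: N=0 E=0 S=0 W=2
Step 5 [EW]: N:wait,E:empty,S:wait,W:car5-GO | queues: N=0 E=0 S=0 W=1
Step 6 [EW]: N:wait,E:empty,S:wait,W:car6-GO | queues: N=0 E=0 S=0 W=0

N: empty
E: empty
S: empty
W: empty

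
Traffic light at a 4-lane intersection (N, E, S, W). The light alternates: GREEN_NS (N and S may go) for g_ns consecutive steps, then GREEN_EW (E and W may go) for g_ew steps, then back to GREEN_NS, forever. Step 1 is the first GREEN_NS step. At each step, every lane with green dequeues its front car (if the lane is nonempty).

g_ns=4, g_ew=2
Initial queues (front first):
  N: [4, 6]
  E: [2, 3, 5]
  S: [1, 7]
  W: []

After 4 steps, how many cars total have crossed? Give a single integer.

Step 1 [NS]: N:car4-GO,E:wait,S:car1-GO,W:wait | queues: N=1 E=3 S=1 W=0
Step 2 [NS]: N:car6-GO,E:wait,S:car7-GO,W:wait | queues: N=0 E=3 S=0 W=0
Step 3 [NS]: N:empty,E:wait,S:empty,W:wait | queues: N=0 E=3 S=0 W=0
Step 4 [NS]: N:empty,E:wait,S:empty,W:wait | queues: N=0 E=3 S=0 W=0
Cars crossed by step 4: 4

Answer: 4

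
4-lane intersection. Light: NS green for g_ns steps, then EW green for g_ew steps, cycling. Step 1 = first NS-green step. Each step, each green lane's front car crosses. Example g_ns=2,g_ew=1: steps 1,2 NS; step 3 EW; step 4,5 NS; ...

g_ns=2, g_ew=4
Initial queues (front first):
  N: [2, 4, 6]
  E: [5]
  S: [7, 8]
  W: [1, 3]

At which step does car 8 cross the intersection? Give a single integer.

Step 1 [NS]: N:car2-GO,E:wait,S:car7-GO,W:wait | queues: N=2 E=1 S=1 W=2
Step 2 [NS]: N:car4-GO,E:wait,S:car8-GO,W:wait | queues: N=1 E=1 S=0 W=2
Step 3 [EW]: N:wait,E:car5-GO,S:wait,W:car1-GO | queues: N=1 E=0 S=0 W=1
Step 4 [EW]: N:wait,E:empty,S:wait,W:car3-GO | queues: N=1 E=0 S=0 W=0
Step 5 [EW]: N:wait,E:empty,S:wait,W:empty | queues: N=1 E=0 S=0 W=0
Step 6 [EW]: N:wait,E:empty,S:wait,W:empty | queues: N=1 E=0 S=0 W=0
Step 7 [NS]: N:car6-GO,E:wait,S:empty,W:wait | queues: N=0 E=0 S=0 W=0
Car 8 crosses at step 2

2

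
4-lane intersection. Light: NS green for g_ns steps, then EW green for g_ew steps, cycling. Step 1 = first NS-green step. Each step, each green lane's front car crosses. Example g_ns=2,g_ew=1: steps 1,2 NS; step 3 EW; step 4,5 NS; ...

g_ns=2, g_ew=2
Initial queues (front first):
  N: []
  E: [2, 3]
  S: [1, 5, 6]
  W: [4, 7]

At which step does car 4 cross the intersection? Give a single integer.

Step 1 [NS]: N:empty,E:wait,S:car1-GO,W:wait | queues: N=0 E=2 S=2 W=2
Step 2 [NS]: N:empty,E:wait,S:car5-GO,W:wait | queues: N=0 E=2 S=1 W=2
Step 3 [EW]: N:wait,E:car2-GO,S:wait,W:car4-GO | queues: N=0 E=1 S=1 W=1
Step 4 [EW]: N:wait,E:car3-GO,S:wait,W:car7-GO | queues: N=0 E=0 S=1 W=0
Step 5 [NS]: N:empty,E:wait,S:car6-GO,W:wait | queues: N=0 E=0 S=0 W=0
Car 4 crosses at step 3

3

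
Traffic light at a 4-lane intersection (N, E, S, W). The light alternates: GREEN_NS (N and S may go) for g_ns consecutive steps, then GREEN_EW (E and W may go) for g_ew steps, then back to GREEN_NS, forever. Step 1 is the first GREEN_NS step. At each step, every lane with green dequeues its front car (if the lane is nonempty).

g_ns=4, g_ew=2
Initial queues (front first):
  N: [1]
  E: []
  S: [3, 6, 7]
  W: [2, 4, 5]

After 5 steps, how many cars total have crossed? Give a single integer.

Step 1 [NS]: N:car1-GO,E:wait,S:car3-GO,W:wait | queues: N=0 E=0 S=2 W=3
Step 2 [NS]: N:empty,E:wait,S:car6-GO,W:wait | queues: N=0 E=0 S=1 W=3
Step 3 [NS]: N:empty,E:wait,S:car7-GO,W:wait | queues: N=0 E=0 S=0 W=3
Step 4 [NS]: N:empty,E:wait,S:empty,W:wait | queues: N=0 E=0 S=0 W=3
Step 5 [EW]: N:wait,E:empty,S:wait,W:car2-GO | queues: N=0 E=0 S=0 W=2
Cars crossed by step 5: 5

Answer: 5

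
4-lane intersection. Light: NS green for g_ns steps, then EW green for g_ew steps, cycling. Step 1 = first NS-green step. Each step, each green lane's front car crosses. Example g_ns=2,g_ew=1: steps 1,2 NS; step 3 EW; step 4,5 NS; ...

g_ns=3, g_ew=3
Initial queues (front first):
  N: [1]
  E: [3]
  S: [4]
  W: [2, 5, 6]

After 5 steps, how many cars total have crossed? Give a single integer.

Step 1 [NS]: N:car1-GO,E:wait,S:car4-GO,W:wait | queues: N=0 E=1 S=0 W=3
Step 2 [NS]: N:empty,E:wait,S:empty,W:wait | queues: N=0 E=1 S=0 W=3
Step 3 [NS]: N:empty,E:wait,S:empty,W:wait | queues: N=0 E=1 S=0 W=3
Step 4 [EW]: N:wait,E:car3-GO,S:wait,W:car2-GO | queues: N=0 E=0 S=0 W=2
Step 5 [EW]: N:wait,E:empty,S:wait,W:car5-GO | queues: N=0 E=0 S=0 W=1
Cars crossed by step 5: 5

Answer: 5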